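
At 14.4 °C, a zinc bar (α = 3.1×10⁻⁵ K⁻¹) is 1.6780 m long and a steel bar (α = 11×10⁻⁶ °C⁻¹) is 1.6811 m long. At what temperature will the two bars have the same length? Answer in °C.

T = 106.9 °C

L₁(1 + α₁ΔT) = L₂(1 + α₂ΔT) ⇒ ΔT = (L₂ − L₁)/(α₁L₁ − α₂L₂)
L₂ − L₁ = 1.6811 − 1.6780 = 3.10×10⁻³ m
α₁L₁ − α₂L₂ = 3.1×10⁻⁵×1.6780 − 11×10⁻⁶×1.6811 = 3.35259×10⁻⁵ m/K
ΔT = 3.10×10⁻³ / 3.35259×10⁻⁵ = 92.466 K
T = 14.4 + 92.466 = 106.866 °C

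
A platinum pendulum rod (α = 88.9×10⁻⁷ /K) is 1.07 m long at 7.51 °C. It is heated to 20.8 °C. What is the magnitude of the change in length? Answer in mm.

|ΔT| = |20.8 − 7.51| = 13.29 K
ΔL = αL₀ΔT = (88.9×10⁻⁷)(1.07)(13.29) = 1.26×10⁻⁴ m

ΔL = 0.126 mm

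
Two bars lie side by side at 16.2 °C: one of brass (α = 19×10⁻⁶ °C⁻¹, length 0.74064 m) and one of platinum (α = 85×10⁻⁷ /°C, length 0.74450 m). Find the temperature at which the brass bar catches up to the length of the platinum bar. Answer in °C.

T = 514.7 °C

L₁(1 + α₁ΔT) = L₂(1 + α₂ΔT) ⇒ ΔT = (L₂ − L₁)/(α₁L₁ − α₂L₂)
L₂ − L₁ = 0.74450 − 0.74064 = 3.86×10⁻³ m
α₁L₁ − α₂L₂ = 19×10⁻⁶×0.74064 − 85×10⁻⁷×0.74450 = 7.74391×10⁻⁶ m/K
ΔT = 3.86×10⁻³ / 7.74391×10⁻⁶ = 498.456 K
T = 16.2 + 498.456 = 514.656 °C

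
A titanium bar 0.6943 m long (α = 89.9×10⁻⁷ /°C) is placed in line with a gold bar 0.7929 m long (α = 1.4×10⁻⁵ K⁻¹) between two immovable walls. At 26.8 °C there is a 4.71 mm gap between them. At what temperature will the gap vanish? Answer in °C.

Gap closes when ΔL₁ + ΔL₂ = 4.71 mm = 4.71×10⁻³ m
(α₁L₁ + α₂L₂)ΔT = g
α₁L₁ + α₂L₂ = 89.9×10⁻⁷×0.6943 + 1.4×10⁻⁵×0.7929 = 1.7342357×10⁻⁵ m/K
ΔT = 4.71×10⁻³ / 1.7342357×10⁻⁵ = 271.59 K
T = 26.8 + 271.59 = 298.39 °C

T = 298 °C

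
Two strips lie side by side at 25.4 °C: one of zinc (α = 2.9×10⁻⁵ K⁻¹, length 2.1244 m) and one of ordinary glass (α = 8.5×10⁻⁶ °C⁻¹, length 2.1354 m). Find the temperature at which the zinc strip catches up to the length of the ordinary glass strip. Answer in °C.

T = 278.5 °C

Equal length when α₁L₁ΔT − α₂L₂ΔT = L₂ − L₁ = 1.10×10⁻² m
α₁L₁ = 6.16076×10⁻⁵, α₂L₂ = 1.81509×10⁻⁵ → Δ(αL) = 4.34567×10⁻⁵ m/K
ΔT = 1.10×10⁻² / 4.34567×10⁻⁵ = 253.126 K, so T = 25.4 + 253.126 = 278.526 °C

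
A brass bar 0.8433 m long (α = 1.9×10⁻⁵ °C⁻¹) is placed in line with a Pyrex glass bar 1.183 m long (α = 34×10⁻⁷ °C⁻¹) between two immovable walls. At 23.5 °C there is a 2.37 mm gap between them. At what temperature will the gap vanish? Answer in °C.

T = 142 °C

α₁L₁ = 1.60227×10⁻⁵ m/K, α₂L₂ = 4.0222×10⁻⁶ m/K → total 2.00449×10⁻⁵ m/K
ΔT = g/(α₁L₁+α₂L₂) = 2.37×10⁻³ / 2.00449×10⁻⁵ = 118.23 K
T = 23.5 + 118.23 = 141.73 °C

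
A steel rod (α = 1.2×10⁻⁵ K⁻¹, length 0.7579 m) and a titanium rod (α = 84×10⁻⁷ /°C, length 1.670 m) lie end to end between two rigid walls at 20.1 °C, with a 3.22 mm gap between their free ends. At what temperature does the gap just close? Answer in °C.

α₁L₁ = 9.0948×10⁻⁶ m/K, α₂L₂ = 1.4028×10⁻⁵ m/K → total 2.31228×10⁻⁵ m/K
ΔT = g/(α₁L₁+α₂L₂) = 3.22×10⁻³ / 2.31228×10⁻⁵ = 139.26 K
T = 20.1 + 139.26 = 159.36 °C

T = 159 °C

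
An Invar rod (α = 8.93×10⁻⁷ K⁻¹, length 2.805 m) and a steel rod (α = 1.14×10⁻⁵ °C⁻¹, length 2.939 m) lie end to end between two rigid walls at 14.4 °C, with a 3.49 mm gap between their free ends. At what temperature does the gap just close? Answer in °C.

Gap closes when ΔL₁ + ΔL₂ = 3.49 mm = 3.49×10⁻³ m
(α₁L₁ + α₂L₂)ΔT = g
α₁L₁ + α₂L₂ = 8.93×10⁻⁷×2.805 + 1.14×10⁻⁵×2.939 = 3.6009465×10⁻⁵ m/K
ΔT = 3.49×10⁻³ / 3.6009465×10⁻⁵ = 96.92 K
T = 14.4 + 96.92 = 111.32 °C

T = 111 °C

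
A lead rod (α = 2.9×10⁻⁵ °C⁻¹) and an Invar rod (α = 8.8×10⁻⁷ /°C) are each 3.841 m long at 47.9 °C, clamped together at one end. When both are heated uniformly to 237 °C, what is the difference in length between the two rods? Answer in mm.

ΔT = 189.1 K
lead: ΔL = 2.9×10⁻⁵ × 3.841 m × 189.1 = 2.1064×10⁻² m = 21.064 mm
Invar: ΔL = 8.8×10⁻⁷ × 3.841 m × 189.1 = 6.3917×10⁻⁴ m = 0.63917 mm
difference = 21.064 − 0.63917 = 20.42483 mm

20.4 mm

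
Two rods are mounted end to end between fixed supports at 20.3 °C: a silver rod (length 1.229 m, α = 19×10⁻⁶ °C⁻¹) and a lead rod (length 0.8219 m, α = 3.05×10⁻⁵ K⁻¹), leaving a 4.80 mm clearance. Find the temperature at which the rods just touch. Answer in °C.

Gap closes when ΔL₁ + ΔL₂ = 4.80 mm = 4.80×10⁻³ m
(α₁L₁ + α₂L₂)ΔT = g
α₁L₁ + α₂L₂ = 19×10⁻⁶×1.229 + 3.05×10⁻⁵×0.8219 = 4.841895×10⁻⁵ m/K
ΔT = 4.80×10⁻³ / 4.841895×10⁻⁵ = 99.13 K
T = 20.3 + 99.13 = 119.43 °C

T = 119 °C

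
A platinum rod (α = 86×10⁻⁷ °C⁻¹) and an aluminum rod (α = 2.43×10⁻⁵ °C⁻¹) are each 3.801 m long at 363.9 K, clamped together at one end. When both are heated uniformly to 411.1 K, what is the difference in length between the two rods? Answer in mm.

ΔT = 47.2 K
platinum: ΔL = 86×10⁻⁷ × 3.801 m × 47.2 = 1.5429×10⁻³ m = 1.5429 mm
aluminum: ΔL = 2.43×10⁻⁵ × 3.801 m × 47.2 = 4.3596×10⁻³ m = 4.3596 mm
difference = 4.3596 − 1.5429 = 2.8167 mm

2.82 mm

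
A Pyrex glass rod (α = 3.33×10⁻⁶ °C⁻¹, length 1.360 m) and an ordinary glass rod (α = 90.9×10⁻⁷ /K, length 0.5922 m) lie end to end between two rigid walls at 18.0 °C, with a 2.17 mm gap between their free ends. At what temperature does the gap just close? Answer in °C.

α₁L₁ = 4.5288×10⁻⁶ m/K, α₂L₂ = 5.383098×10⁻⁶ m/K → total 9.911898×10⁻⁶ m/K
ΔT = g/(α₁L₁+α₂L₂) = 2.17×10⁻³ / 9.911898×10⁻⁶ = 218.93 K
T = 18.0 + 218.93 = 236.93 °C

T = 237 °C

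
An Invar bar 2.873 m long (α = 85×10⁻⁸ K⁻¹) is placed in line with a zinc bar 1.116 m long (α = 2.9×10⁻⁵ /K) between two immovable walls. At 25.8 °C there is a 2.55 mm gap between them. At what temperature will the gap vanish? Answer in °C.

T = 99.1 °C

α₁L₁ = 2.44205×10⁻⁶ m/K, α₂L₂ = 3.2364×10⁻⁵ m/K → total 3.480605×10⁻⁵ m/K
ΔT = g/(α₁L₁+α₂L₂) = 2.55×10⁻³ / 3.480605×10⁻⁵ = 73.263 K
T = 25.8 + 73.263 = 99.063 °C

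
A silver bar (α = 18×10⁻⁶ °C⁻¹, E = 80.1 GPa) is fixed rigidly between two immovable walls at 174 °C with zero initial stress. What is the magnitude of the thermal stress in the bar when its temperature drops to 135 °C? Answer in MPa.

Fully constrained: the free strain ε = αΔT is blocked, so σ = Eε = EαΔT.
|ΔT| = 39 K
σ = 80.1×10⁹ × 18×10⁻⁶ × 39 = 5.62×10⁷ Pa

σ = 56.2 MPa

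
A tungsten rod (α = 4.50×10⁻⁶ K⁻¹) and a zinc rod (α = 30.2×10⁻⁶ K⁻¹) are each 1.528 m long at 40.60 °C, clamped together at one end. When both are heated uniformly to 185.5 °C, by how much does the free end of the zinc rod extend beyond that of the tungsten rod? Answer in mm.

ΔT = 144.90 K
tungsten: ΔL = 4.50×10⁻⁶ × 1.528 m × 144.90 = 9.9633×10⁻⁴ m = 0.99633 mm
zinc: ΔL = 30.2×10⁻⁶ × 1.528 m × 144.90 = 6.6865×10⁻³ m = 6.6865 mm
difference = 6.6865 − 0.99633 = 5.69017 mm

5.69 mm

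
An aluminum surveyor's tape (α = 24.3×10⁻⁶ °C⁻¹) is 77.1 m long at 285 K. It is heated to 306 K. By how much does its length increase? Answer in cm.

|ΔT| = |306 − 285| = 21 K
ΔL = αL₀ΔT = (24.3×10⁻⁶)(77.1)(21) = 3.93×10⁻² m

ΔL = 3.93 cm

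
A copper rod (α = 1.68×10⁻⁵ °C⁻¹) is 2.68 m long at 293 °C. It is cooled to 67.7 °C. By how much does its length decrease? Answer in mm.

ΔL = 10.1 mm

|ΔT| = |67.7 − 293| = 225.3 K
ΔL = αL₀ΔT = (1.68×10⁻⁵)(2.68)(225.3) = 1.01×10⁻² m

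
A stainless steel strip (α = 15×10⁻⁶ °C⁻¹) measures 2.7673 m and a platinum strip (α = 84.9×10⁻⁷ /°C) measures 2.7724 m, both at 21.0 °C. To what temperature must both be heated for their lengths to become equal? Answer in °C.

T = 304.8 °C

L₁(1 + α₁ΔT) = L₂(1 + α₂ΔT) ⇒ ΔT = (L₂ − L₁)/(α₁L₁ − α₂L₂)
L₂ − L₁ = 2.7724 − 2.7673 = 5.10×10⁻³ m
α₁L₁ − α₂L₂ = 15×10⁻⁶×2.7673 − 84.9×10⁻⁷×2.7724 = 1.7971824×10⁻⁵ m/K
ΔT = 5.10×10⁻³ / 1.7971824×10⁻⁵ = 283.778 K
T = 21.0 + 283.778 = 304.778 °C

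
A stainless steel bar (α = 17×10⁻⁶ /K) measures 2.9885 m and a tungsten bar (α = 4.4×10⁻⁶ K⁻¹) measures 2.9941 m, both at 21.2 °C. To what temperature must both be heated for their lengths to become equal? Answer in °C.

Equal length when α₁L₁ΔT − α₂L₂ΔT = L₂ − L₁ = 5.60×10⁻³ m
α₁L₁ = 5.08045×10⁻⁵, α₂L₂ = 1.317404×10⁻⁵ → Δ(αL) = 3.763046×10⁻⁵ m/K
ΔT = 5.60×10⁻³ / 3.763046×10⁻⁵ = 148.816 K, so T = 21.2 + 148.816 = 170.016 °C

T = 170.0 °C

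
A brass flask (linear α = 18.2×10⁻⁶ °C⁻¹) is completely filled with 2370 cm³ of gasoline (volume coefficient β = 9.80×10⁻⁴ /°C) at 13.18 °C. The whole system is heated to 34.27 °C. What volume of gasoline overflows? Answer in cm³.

46.3 cm³

The flask also expands: β_container ≈ 3α = 5.46×10⁻⁵ /K
Net overflow = V₀(β_liq − 3α_cont)ΔT
β − 3α = 9.80×10⁻⁴ − 5.46×10⁻⁵ = 9.254×10⁻⁴ /K; ΔT = 21.09 K
ΔV = 2370 × 9.254×10⁻⁴ × 21.09 = 46.3 cm³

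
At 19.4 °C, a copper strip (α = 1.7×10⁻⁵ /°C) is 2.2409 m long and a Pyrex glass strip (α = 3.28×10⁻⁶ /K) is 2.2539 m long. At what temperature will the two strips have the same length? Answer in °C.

L₁(1 + α₁ΔT) = L₂(1 + α₂ΔT) ⇒ ΔT = (L₂ − L₁)/(α₁L₁ − α₂L₂)
L₂ − L₁ = 2.2539 − 2.2409 = 1.30×10⁻² m
α₁L₁ − α₂L₂ = 1.7×10⁻⁵×2.2409 − 3.28×10⁻⁶×2.2539 = 3.0702508×10⁻⁵ m/K
ΔT = 1.30×10⁻² / 3.0702508×10⁻⁵ = 423.418 K
T = 19.4 + 423.418 = 442.818 °C

T = 442.8 °C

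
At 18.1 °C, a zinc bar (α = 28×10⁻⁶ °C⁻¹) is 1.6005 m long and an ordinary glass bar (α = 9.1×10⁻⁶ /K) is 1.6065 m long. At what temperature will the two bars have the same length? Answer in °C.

T = 216.8 °C

Equal length when α₁L₁ΔT − α₂L₂ΔT = L₂ − L₁ = 6.00×10⁻³ m
α₁L₁ = 4.4814×10⁻⁵, α₂L₂ = 1.461915×10⁻⁵ → Δ(αL) = 3.019485×10⁻⁵ m/K
ΔT = 6.00×10⁻³ / 3.019485×10⁻⁵ = 198.709 K, so T = 18.1 + 198.709 = 216.809 °C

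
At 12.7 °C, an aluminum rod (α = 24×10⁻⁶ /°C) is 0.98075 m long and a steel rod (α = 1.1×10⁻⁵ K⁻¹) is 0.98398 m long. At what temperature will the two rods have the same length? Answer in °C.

L₁(1 + α₁ΔT) = L₂(1 + α₂ΔT) ⇒ ΔT = (L₂ − L₁)/(α₁L₁ − α₂L₂)
L₂ − L₁ = 0.98398 − 0.98075 = 3.23×10⁻³ m
α₁L₁ − α₂L₂ = 24×10⁻⁶×0.98075 − 1.1×10⁻⁵×0.98398 = 1.271422×10⁻⁵ m/K
ΔT = 3.23×10⁻³ / 1.271422×10⁻⁵ = 254.046 K
T = 12.7 + 254.046 = 266.746 °C

T = 266.7 °C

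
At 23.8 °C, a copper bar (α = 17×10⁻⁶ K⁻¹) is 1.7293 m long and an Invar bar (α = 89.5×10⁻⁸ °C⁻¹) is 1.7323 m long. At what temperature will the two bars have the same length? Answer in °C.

T = 131.5 °C

Equal length when α₁L₁ΔT − α₂L₂ΔT = L₂ − L₁ = 3.00×10⁻³ m
α₁L₁ = 2.93981×10⁻⁵, α₂L₂ = 1.5504085×10⁻⁶ → Δ(αL) = 2.78476915×10⁻⁵ m/K
ΔT = 3.00×10⁻³ / 2.78476915×10⁻⁵ = 107.729 K, so T = 23.8 + 107.729 = 131.529 °C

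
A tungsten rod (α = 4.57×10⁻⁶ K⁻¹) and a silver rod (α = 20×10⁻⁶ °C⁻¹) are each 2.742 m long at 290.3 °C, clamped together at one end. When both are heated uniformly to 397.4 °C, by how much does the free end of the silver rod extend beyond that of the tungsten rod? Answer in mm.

4.53 mm

ΔT = 107.1 K
tungsten: ΔL = 4.57×10⁻⁶ × 2.742 m × 107.1 = 1.3421×10⁻³ m = 1.3421 mm
silver: ΔL = 20×10⁻⁶ × 2.742 m × 107.1 = 5.8734×10⁻³ m = 5.8734 mm
difference = 5.8734 − 1.3421 = 4.5313 mm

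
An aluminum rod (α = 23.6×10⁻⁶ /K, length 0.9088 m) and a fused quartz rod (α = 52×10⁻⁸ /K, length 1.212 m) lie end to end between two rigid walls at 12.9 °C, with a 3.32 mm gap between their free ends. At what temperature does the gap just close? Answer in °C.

α₁L₁ = 2.144768×10⁻⁵ m/K, α₂L₂ = 6.3024×10⁻⁷ m/K → total 2.207792×10⁻⁵ m/K
ΔT = g/(α₁L₁+α₂L₂) = 3.32×10⁻³ / 2.207792×10⁻⁵ = 150.38 K
T = 12.9 + 150.38 = 163.28 °C

T = 163 °C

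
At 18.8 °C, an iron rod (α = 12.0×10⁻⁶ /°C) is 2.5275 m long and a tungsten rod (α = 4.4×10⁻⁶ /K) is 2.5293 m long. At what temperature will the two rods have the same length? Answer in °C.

T = 112.5 °C

Equal length when α₁L₁ΔT − α₂L₂ΔT = L₂ − L₁ = 1.80×10⁻³ m
α₁L₁ = 3.033×10⁻⁵, α₂L₂ = 1.112892×10⁻⁵ → Δ(αL) = 1.920108×10⁻⁵ m/K
ΔT = 1.80×10⁻³ / 1.920108×10⁻⁵ = 93.745 K, so T = 18.8 + 93.745 = 112.545 °C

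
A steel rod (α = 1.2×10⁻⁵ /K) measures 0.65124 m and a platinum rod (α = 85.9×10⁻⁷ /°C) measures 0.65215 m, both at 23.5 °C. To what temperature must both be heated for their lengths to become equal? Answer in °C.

T = 434.7 °C

L₁(1 + α₁ΔT) = L₂(1 + α₂ΔT) ⇒ ΔT = (L₂ − L₁)/(α₁L₁ − α₂L₂)
L₂ − L₁ = 0.65215 − 0.65124 = 9.10×10⁻⁴ m
α₁L₁ − α₂L₂ = 1.2×10⁻⁵×0.65124 − 85.9×10⁻⁷×0.65215 = 2.2129115×10⁻⁶ m/K
ΔT = 9.10×10⁻⁴ / 2.2129115×10⁻⁶ = 411.223 K
T = 23.5 + 411.223 = 434.723 °C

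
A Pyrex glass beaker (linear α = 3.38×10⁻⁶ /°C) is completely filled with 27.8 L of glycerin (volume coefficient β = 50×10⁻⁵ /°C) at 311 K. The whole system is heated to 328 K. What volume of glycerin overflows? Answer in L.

The beaker also expands: β_container ≈ 3α = 1.014×10⁻⁵ /K
Net overflow = V₀(β_liq − 3α_cont)ΔT
β − 3α = 5.00×10⁻⁴ − 1.014×10⁻⁵ = 4.8986×10⁻⁴ /K; ΔT = 17 K
ΔV = 27.8 × 4.8986×10⁻⁴ × 17 = 0.232 L

0.232 L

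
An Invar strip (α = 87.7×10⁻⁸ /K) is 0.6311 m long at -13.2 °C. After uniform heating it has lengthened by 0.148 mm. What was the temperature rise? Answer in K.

ΔT = 267 K

ΔL = αL₀ΔT ⇒ ΔT = ΔL / (αL₀)
ΔT = 0.148×10⁻³ m / (87.7×10⁻⁸ × 0.6311 m) = 267.40 K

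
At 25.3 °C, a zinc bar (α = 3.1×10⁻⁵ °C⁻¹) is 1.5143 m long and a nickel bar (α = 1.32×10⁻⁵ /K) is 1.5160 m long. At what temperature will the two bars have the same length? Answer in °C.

Equal length when α₁L₁ΔT − α₂L₂ΔT = L₂ − L₁ = 1.70×10⁻³ m
α₁L₁ = 4.69433×10⁻⁵, α₂L₂ = 2.00112×10⁻⁵ → Δ(αL) = 2.69321×10⁻⁵ m/K
ΔT = 1.70×10⁻³ / 2.69321×10⁻⁵ = 63.1217 K, so T = 25.3 + 63.1217 = 88.4217 °C

T = 88.42 °C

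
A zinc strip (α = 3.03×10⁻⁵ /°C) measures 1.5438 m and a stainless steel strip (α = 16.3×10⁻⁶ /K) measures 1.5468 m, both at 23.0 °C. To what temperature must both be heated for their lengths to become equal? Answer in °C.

Equal length when α₁L₁ΔT − α₂L₂ΔT = L₂ − L₁ = 3.00×10⁻³ m
α₁L₁ = 4.677714×10⁻⁵, α₂L₂ = 2.521284×10⁻⁵ → Δ(αL) = 2.15643×10⁻⁵ m/K
ΔT = 3.00×10⁻³ / 2.15643×10⁻⁵ = 139.119 K, so T = 23.0 + 139.119 = 162.119 °C

T = 162.1 °C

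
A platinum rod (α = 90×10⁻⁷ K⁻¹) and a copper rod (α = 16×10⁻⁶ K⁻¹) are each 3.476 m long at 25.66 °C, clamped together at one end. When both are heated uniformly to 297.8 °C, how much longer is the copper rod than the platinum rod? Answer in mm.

ΔT = 272.14 K
platinum: ΔL = 90×10⁻⁷ × 3.476 m × 272.14 = 8.5136×10⁻³ m = 8.5136 mm
copper: ΔL = 16×10⁻⁶ × 3.476 m × 272.14 = 1.5135×10⁻² m = 15.135 mm
difference = 15.135 − 8.5136 = 6.6214 mm

6.62 mm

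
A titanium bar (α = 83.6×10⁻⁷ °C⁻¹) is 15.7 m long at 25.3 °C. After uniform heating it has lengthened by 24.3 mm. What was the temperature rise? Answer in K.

ΔT = 185 K

ΔL = αL₀ΔT ⇒ ΔT = ΔL / (αL₀)
ΔT = 24.3×10⁻³ m / (83.6×10⁻⁷ × 15.7 m) = 185.14 K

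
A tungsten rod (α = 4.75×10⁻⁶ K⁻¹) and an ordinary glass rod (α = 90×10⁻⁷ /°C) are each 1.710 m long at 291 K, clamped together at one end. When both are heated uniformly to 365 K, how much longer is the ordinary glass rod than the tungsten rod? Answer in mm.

ΔT = 74 K
tungsten: ΔL = 4.75×10⁻⁶ × 1.710 m × 74 = 6.0106×10⁻⁴ m = 0.60106 mm
ordinary glass: ΔL = 90×10⁻⁷ × 1.710 m × 74 = 1.1389×10⁻³ m = 1.1389 mm
difference = 1.1389 − 0.60106 = 0.53784 mm

0.538 mm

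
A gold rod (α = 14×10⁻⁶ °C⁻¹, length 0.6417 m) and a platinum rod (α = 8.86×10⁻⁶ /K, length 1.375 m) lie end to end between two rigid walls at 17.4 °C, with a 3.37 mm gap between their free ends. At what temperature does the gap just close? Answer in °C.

T = 177 °C

Gap closes when ΔL₁ + ΔL₂ = 3.37 mm = 3.37×10⁻³ m
(α₁L₁ + α₂L₂)ΔT = g
α₁L₁ + α₂L₂ = 14×10⁻⁶×0.6417 + 8.86×10⁻⁶×1.375 = 2.11663×10⁻⁵ m/K
ΔT = 3.37×10⁻³ / 2.11663×10⁻⁵ = 159.22 K
T = 17.4 + 159.22 = 176.62 °C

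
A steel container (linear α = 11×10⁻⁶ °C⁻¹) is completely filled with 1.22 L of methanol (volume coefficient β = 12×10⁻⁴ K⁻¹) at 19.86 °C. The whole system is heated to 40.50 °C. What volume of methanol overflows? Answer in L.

0.0294 L

The container also expands: β_container ≈ 3α = 3.3×10⁻⁵ /K
Net overflow = V₀(β_liq − 3α_cont)ΔT
β − 3α = 1.20×10⁻³ − 3.3×10⁻⁵ = 1.167×10⁻³ /K; ΔT = 20.64 K
ΔV = 1.22 × 1.167×10⁻³ × 20.64 = 0.0294 L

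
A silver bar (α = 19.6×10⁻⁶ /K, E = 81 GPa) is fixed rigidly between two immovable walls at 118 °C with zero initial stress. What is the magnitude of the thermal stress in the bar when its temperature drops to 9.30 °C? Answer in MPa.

Fully constrained: the free strain ε = αΔT is blocked, so σ = Eε = EαΔT.
|ΔT| = 108.70 K
σ = 81.0×10⁹ × 19.6×10⁻⁶ × 108.70 = 1.73×10⁸ Pa

σ = 173 MPa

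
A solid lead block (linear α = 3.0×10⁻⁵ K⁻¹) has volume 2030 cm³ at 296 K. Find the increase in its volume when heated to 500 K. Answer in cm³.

ΔV = 37.3 cm³

Isotropic solid: β ≈ 3α = 9.0×10⁻⁵ /K; ΔT = 204 K
ΔV = 3αV₀ΔT = 3(3.0×10⁻⁵)(2030)(204) = 37.3 cm³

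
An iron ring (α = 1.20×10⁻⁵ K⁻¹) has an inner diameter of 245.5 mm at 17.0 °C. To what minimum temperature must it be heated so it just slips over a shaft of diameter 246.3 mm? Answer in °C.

Required Δd = 246.3 − 245.5 = 0.8 mm
Δd = αd₀ΔT ⇒ ΔT = Δd/(αd₀) = 0.8 / (1.20×10⁻⁵ × 245.5) = 271.55 K
T_min = 17.0 + 271.55 = 288.55 °C

T = 289 °C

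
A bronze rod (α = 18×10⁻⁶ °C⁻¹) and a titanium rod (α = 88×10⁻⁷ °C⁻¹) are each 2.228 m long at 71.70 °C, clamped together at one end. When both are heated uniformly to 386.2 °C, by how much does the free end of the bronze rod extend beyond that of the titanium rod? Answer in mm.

ΔT = 314.50 K
bronze: ΔL = 18×10⁻⁶ × 2.228 m × 314.50 = 1.2613×10⁻² m = 12.613 mm
titanium: ΔL = 88×10⁻⁷ × 2.228 m × 314.50 = 6.1662×10⁻³ m = 6.1662 mm
difference = 12.613 − 6.1662 = 6.4468 mm

6.45 mm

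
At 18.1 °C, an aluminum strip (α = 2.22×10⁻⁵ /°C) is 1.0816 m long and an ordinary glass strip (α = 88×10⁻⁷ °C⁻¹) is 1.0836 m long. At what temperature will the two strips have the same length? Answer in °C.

Equal length when α₁L₁ΔT − α₂L₂ΔT = L₂ − L₁ = 2.00×10⁻³ m
α₁L₁ = 2.401152×10⁻⁵, α₂L₂ = 9.53568×10⁻⁶ → Δ(αL) = 1.447584×10⁻⁵ m/K
ΔT = 2.00×10⁻³ / 1.447584×10⁻⁵ = 138.161 K, so T = 18.1 + 138.161 = 156.261 °C

T = 156.3 °C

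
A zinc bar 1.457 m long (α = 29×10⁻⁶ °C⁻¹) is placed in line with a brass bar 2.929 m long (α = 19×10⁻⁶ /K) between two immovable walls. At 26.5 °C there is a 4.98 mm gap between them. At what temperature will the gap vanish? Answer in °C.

α₁L₁ = 4.2253×10⁻⁵ m/K, α₂L₂ = 5.5651×10⁻⁵ m/K → total 9.7904×10⁻⁵ m/K
ΔT = g/(α₁L₁+α₂L₂) = 4.98×10⁻³ / 9.7904×10⁻⁵ = 50.866 K
T = 26.5 + 50.866 = 77.366 °C

T = 77.4 °C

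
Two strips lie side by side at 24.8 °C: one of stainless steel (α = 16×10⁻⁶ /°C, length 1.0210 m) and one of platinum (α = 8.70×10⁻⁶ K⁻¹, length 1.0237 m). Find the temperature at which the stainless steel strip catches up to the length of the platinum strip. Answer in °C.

L₁(1 + α₁ΔT) = L₂(1 + α₂ΔT) ⇒ ΔT = (L₂ − L₁)/(α₁L₁ − α₂L₂)
L₂ − L₁ = 1.0237 − 1.0210 = 2.70×10⁻³ m
α₁L₁ − α₂L₂ = 16×10⁻⁶×1.0210 − 8.70×10⁻⁶×1.0237 = 7.42981×10⁻⁶ m/K
ΔT = 2.70×10⁻³ / 7.42981×10⁻⁶ = 363.401 K
T = 24.8 + 363.401 = 388.201 °C

T = 388.2 °C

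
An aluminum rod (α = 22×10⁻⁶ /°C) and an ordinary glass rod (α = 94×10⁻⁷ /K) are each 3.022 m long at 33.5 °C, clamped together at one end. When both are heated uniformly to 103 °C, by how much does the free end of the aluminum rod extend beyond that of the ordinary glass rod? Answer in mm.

2.65 mm

ΔT = 69.5 K
aluminum: ΔL = 22×10⁻⁶ × 3.022 m × 69.5 = 4.6206×10⁻³ m = 4.6206 mm
ordinary glass: ΔL = 94×10⁻⁷ × 3.022 m × 69.5 = 1.9743×10⁻³ m = 1.9743 mm
difference = 4.6206 − 1.9743 = 2.6463 mm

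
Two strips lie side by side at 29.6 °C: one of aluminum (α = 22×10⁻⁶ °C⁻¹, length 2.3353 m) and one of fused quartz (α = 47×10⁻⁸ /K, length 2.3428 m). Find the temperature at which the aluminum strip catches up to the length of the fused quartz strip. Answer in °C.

T = 178.8 °C

L₁(1 + α₁ΔT) = L₂(1 + α₂ΔT) ⇒ ΔT = (L₂ − L₁)/(α₁L₁ − α₂L₂)
L₂ − L₁ = 2.3428 − 2.3353 = 7.50×10⁻³ m
α₁L₁ − α₂L₂ = 22×10⁻⁶×2.3353 − 47×10⁻⁸×2.3428 = 5.0275484×10⁻⁵ m/K
ΔT = 7.50×10⁻³ / 5.0275484×10⁻⁵ = 149.178 K
T = 29.6 + 149.178 = 178.778 °C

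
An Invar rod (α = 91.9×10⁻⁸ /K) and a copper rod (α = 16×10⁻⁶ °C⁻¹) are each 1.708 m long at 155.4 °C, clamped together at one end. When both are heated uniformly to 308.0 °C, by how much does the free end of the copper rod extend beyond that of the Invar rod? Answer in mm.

ΔT = 152.6 K
Invar: ΔL = 91.9×10⁻⁸ × 1.708 m × 152.6 = 2.3953×10⁻⁴ m = 0.23953 mm
copper: ΔL = 16×10⁻⁶ × 1.708 m × 152.6 = 4.1703×10⁻³ m = 4.1703 mm
difference = 4.1703 − 0.23953 = 3.93077 mm

3.93 mm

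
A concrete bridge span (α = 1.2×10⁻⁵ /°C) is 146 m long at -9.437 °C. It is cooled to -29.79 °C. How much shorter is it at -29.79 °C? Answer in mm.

|ΔT| = |-29.79 − (-9.437)| = 20.353 K
ΔL = αL₀ΔT = (1.2×10⁻⁵)(146)(20.353) = 3.57×10⁻² m

ΔL = 35.7 mm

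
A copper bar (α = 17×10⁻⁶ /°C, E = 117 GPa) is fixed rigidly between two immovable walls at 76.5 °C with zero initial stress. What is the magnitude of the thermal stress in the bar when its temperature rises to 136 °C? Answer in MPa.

σ = 118 MPa

Fully constrained: the free strain ε = αΔT is blocked, so σ = Eε = EαΔT.
|ΔT| = 59.5 K
σ = 117×10⁹ × 17×10⁻⁶ × 59.5 = 1.18×10⁸ Pa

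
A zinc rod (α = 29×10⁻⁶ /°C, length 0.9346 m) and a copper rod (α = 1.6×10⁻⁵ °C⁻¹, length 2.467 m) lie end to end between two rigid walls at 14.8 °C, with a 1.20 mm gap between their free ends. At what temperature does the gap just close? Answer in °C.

T = 32.8 °C

α₁L₁ = 2.71034×10⁻⁵ m/K, α₂L₂ = 3.9472×10⁻⁵ m/K → total 6.65754×10⁻⁵ m/K
ΔT = g/(α₁L₁+α₂L₂) = 1.20×10⁻³ / 6.65754×10⁻⁵ = 18.025 K
T = 14.8 + 18.025 = 32.825 °C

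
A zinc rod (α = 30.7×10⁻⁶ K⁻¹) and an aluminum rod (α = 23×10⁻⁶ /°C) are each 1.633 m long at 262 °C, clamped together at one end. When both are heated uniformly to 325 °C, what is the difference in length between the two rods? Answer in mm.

ΔT = 63 K
zinc: ΔL = 30.7×10⁻⁶ × 1.633 m × 63 = 3.1584×10⁻³ m = 3.1584 mm
aluminum: ΔL = 23×10⁻⁶ × 1.633 m × 63 = 2.3662×10⁻³ m = 2.3662 mm
difference = 3.1584 − 2.3662 = 0.7922 mm

0.792 mm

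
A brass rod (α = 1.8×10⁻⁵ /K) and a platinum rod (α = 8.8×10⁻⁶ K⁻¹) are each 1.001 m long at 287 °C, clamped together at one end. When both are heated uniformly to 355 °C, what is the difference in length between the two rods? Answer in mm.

ΔT = 68 K
brass: ΔL = 1.8×10⁻⁵ × 1.001 m × 68 = 1.2252×10⁻³ m = 1.2252 mm
platinum: ΔL = 8.8×10⁻⁶ × 1.001 m × 68 = 5.9900×10⁻⁴ m = 0.59900 mm
difference = 1.2252 − 0.59900 = 0.6262 mm

0.626 mm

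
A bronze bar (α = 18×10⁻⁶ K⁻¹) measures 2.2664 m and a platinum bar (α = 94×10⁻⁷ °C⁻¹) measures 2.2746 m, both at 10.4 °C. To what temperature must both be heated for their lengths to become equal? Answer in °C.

T = 432.8 °C

Equal length when α₁L₁ΔT − α₂L₂ΔT = L₂ − L₁ = 8.20×10⁻³ m
α₁L₁ = 4.07952×10⁻⁵, α₂L₂ = 2.138124×10⁻⁵ → Δ(αL) = 1.941396×10⁻⁵ m/K
ΔT = 8.20×10⁻³ / 1.941396×10⁻⁵ = 422.376 K, so T = 10.4 + 422.376 = 432.776 °C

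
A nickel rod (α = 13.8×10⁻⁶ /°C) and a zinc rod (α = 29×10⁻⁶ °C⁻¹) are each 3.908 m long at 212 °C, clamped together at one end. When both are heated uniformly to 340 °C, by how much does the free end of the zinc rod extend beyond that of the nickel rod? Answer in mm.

ΔT = 128 K
nickel: ΔL = 13.8×10⁻⁶ × 3.908 m × 128 = 6.9031×10⁻³ m = 6.9031 mm
zinc: ΔL = 29×10⁻⁶ × 3.908 m × 128 = 1.4506×10⁻² m = 14.506 mm
difference = 14.506 − 6.9031 = 7.6029 mm

7.60 mm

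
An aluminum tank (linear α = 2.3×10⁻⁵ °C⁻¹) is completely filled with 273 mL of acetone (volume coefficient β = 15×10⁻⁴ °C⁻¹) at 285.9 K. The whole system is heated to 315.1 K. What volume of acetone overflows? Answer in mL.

The tank also expands: β_container ≈ 3α = 6.9×10⁻⁵ /K
Net overflow = V₀(β_liq − 3α_cont)ΔT
β − 3α = 1.50×10⁻³ − 6.9×10⁻⁵ = 1.431×10⁻³ /K; ΔT = 29.2 K
ΔV = 273 × 1.431×10⁻³ × 29.2 = 11.4 mL

11.4 mL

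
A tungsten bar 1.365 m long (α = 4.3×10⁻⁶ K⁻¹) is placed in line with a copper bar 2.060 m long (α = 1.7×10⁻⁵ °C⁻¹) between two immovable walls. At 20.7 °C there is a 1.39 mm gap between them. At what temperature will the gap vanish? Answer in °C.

T = 54.7 °C

Gap closes when ΔL₁ + ΔL₂ = 1.39 mm = 1.39×10⁻³ m
(α₁L₁ + α₂L₂)ΔT = g
α₁L₁ + α₂L₂ = 4.3×10⁻⁶×1.365 + 1.7×10⁻⁵×2.060 = 4.08895×10⁻⁵ m/K
ΔT = 1.39×10⁻³ / 4.08895×10⁻⁵ = 33.994 K
T = 20.7 + 33.994 = 54.694 °C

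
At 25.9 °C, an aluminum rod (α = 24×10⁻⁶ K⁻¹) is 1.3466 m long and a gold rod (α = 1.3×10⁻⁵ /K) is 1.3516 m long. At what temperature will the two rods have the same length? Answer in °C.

T = 364.9 °C

Equal length when α₁L₁ΔT − α₂L₂ΔT = L₂ − L₁ = 5.00×10⁻³ m
α₁L₁ = 3.23184×10⁻⁵, α₂L₂ = 1.75708×10⁻⁵ → Δ(αL) = 1.47476×10⁻⁵ m/K
ΔT = 5.00×10⁻³ / 1.47476×10⁻⁵ = 339.038 K, so T = 25.9 + 339.038 = 364.938 °C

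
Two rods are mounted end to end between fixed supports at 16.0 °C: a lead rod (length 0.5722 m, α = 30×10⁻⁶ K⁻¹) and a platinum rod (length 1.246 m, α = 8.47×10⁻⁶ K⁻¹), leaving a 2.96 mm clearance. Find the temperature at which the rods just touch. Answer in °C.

α₁L₁ = 1.7166×10⁻⁵ m/K, α₂L₂ = 1.055362×10⁻⁵ m/K → total 2.771962×10⁻⁵ m/K
ΔT = g/(α₁L₁+α₂L₂) = 2.96×10⁻³ / 2.771962×10⁻⁵ = 106.78 K
T = 16.0 + 106.78 = 122.78 °C

T = 123 °C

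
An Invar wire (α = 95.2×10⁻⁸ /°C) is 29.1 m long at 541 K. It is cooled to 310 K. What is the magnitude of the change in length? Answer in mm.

|ΔT| = |310 − 541| = 231 K
ΔL = αL₀ΔT = (95.2×10⁻⁸)(29.1)(231) = 6.40×10⁻³ m

ΔL = 6.40 mm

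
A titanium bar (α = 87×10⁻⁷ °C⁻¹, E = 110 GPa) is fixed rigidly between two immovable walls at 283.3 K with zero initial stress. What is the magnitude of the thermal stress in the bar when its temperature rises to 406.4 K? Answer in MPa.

Fully constrained: the free strain ε = αΔT is blocked, so σ = Eε = EαΔT.
|ΔT| = 123.1 K
σ = 110×10⁹ × 87×10⁻⁷ × 123.1 = 1.18×10⁸ Pa

σ = 118 MPa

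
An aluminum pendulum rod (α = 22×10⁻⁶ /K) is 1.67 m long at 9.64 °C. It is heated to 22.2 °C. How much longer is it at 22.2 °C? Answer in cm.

ΔL = 0.0461 cm

|ΔT| = |22.2 − 9.64| = 12.56 K
ΔL = αL₀ΔT = (22×10⁻⁶)(1.67)(12.56) = 4.61×10⁻⁴ m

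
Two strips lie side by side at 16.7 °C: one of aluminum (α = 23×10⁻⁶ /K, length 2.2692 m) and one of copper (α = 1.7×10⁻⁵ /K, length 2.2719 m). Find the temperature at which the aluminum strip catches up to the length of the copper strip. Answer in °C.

T = 215.7 °C

Equal length when α₁L₁ΔT − α₂L₂ΔT = L₂ − L₁ = 2.70×10⁻³ m
α₁L₁ = 5.21916×10⁻⁵, α₂L₂ = 3.86223×10⁻⁵ → Δ(αL) = 1.35693×10⁻⁵ m/K
ΔT = 2.70×10⁻³ / 1.35693×10⁻⁵ = 198.979 K, so T = 16.7 + 198.979 = 215.679 °C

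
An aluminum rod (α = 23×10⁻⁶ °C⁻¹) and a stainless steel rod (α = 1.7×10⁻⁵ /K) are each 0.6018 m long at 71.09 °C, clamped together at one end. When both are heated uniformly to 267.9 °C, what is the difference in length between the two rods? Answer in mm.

0.711 mm

ΔT = 196.81 K
aluminum: ΔL = 23×10⁻⁶ × 0.6018 m × 196.81 = 2.7241×10⁻³ m = 2.7241 mm
stainless steel: ΔL = 1.7×10⁻⁵ × 0.6018 m × 196.81 = 2.0135×10⁻³ m = 2.0135 mm
difference = 2.7241 − 2.0135 = 0.7106 mm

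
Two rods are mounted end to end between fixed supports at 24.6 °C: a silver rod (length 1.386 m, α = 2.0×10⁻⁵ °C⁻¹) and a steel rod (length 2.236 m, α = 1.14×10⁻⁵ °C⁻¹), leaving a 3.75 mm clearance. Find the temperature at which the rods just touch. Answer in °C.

Gap closes when ΔL₁ + ΔL₂ = 3.75 mm = 3.75×10⁻³ m
(α₁L₁ + α₂L₂)ΔT = g
α₁L₁ + α₂L₂ = 2.0×10⁻⁵×1.386 + 1.14×10⁻⁵×2.236 = 5.32104×10⁻⁵ m/K
ΔT = 3.75×10⁻³ / 5.32104×10⁻⁵ = 70.475 K
T = 24.6 + 70.475 = 95.075 °C

T = 95.1 °C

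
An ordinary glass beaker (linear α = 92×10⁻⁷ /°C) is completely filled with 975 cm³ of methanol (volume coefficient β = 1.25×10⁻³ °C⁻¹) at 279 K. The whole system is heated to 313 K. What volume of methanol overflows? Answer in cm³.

40.5 cm³

The beaker also expands: β_container ≈ 3α = 2.76×10⁻⁵ /K
Net overflow = V₀(β_liq − 3α_cont)ΔT
β − 3α = 1.25×10⁻³ − 2.76×10⁻⁵ = 1.2224×10⁻³ /K; ΔT = 34 K
ΔV = 975 × 1.2224×10⁻³ × 34 = 40.5 cm³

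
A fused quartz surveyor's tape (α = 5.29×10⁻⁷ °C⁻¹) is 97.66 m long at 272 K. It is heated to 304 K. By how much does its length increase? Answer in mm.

ΔL = 1.65 mm

|ΔT| = |304 − 272| = 32 K
ΔL = αL₀ΔT = (5.29×10⁻⁷)(97.66)(32) = 1.65×10⁻³ m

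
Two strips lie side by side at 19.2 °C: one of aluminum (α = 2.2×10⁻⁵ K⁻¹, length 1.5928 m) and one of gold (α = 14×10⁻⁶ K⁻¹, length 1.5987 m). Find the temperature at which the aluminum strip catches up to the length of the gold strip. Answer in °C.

T = 485.2 °C

Equal length when α₁L₁ΔT − α₂L₂ΔT = L₂ − L₁ = 5.90×10⁻³ m
α₁L₁ = 3.50416×10⁻⁵, α₂L₂ = 2.23818×10⁻⁵ → Δ(αL) = 1.26598×10⁻⁵ m/K
ΔT = 5.90×10⁻³ / 1.26598×10⁻⁵ = 466.042 K, so T = 19.2 + 466.042 = 485.242 °C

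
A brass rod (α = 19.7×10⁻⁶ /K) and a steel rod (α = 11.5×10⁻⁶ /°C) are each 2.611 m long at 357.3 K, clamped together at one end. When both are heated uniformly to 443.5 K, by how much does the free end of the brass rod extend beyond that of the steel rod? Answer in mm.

1.85 mm

ΔT = 86.2 K
brass: ΔL = 19.7×10⁻⁶ × 2.611 m × 86.2 = 4.4338×10⁻³ m = 4.4338 mm
steel: ΔL = 11.5×10⁻⁶ × 2.611 m × 86.2 = 2.5883×10⁻³ m = 2.5883 mm
difference = 4.4338 − 2.5883 = 1.8455 mm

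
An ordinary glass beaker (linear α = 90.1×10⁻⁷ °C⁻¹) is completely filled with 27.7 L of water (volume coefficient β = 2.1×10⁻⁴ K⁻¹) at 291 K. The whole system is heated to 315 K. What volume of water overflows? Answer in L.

The beaker also expands: β_container ≈ 3α = 2.703×10⁻⁵ /K
Net overflow = V₀(β_liq − 3α_cont)ΔT
β − 3α = 2.10×10⁻⁴ − 2.703×10⁻⁵ = 1.8297×10⁻⁴ /K; ΔT = 24 K
ΔV = 27.7 × 1.8297×10⁻⁴ × 24 = 0.122 L

0.122 L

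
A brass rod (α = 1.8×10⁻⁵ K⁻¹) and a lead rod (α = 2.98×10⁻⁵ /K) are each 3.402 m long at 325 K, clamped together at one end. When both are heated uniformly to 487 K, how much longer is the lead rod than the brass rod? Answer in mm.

6.50 mm

ΔT = 162 K
brass: ΔL = 1.8×10⁻⁵ × 3.402 m × 162 = 9.9202×10⁻³ m = 9.9202 mm
lead: ΔL = 2.98×10⁻⁵ × 3.402 m × 162 = 1.6423×10⁻² m = 16.423 mm
difference = 16.423 − 9.9202 = 6.5028 mm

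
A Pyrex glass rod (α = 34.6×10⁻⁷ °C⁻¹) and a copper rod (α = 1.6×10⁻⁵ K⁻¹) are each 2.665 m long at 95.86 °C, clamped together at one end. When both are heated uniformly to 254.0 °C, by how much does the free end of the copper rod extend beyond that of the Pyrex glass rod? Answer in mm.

ΔT = 158.14 K
Pyrex glass: ΔL = 34.6×10⁻⁷ × 2.665 m × 158.14 = 1.4582×10⁻³ m = 1.4582 mm
copper: ΔL = 1.6×10⁻⁵ × 2.665 m × 158.14 = 6.7431×10⁻³ m = 6.7431 mm
difference = 6.7431 − 1.4582 = 5.2849 mm

5.28 mm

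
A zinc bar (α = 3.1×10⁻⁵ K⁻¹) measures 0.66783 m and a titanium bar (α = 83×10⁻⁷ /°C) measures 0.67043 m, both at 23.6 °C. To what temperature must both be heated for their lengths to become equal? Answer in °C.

Equal length when α₁L₁ΔT − α₂L₂ΔT = L₂ − L₁ = 2.60×10⁻³ m
α₁L₁ = 2.070273×10⁻⁵, α₂L₂ = 5.564569×10⁻⁶ → Δ(αL) = 1.5138161×10⁻⁵ m/K
ΔT = 2.60×10⁻³ / 1.5138161×10⁻⁵ = 171.751 K, so T = 23.6 + 171.751 = 195.351 °C

T = 195.4 °C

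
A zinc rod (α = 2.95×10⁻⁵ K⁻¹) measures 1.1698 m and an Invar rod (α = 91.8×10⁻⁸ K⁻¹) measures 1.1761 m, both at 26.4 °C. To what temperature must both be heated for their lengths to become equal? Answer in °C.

L₁(1 + α₁ΔT) = L₂(1 + α₂ΔT) ⇒ ΔT = (L₂ − L₁)/(α₁L₁ − α₂L₂)
L₂ − L₁ = 1.1761 − 1.1698 = 6.30×10⁻³ m
α₁L₁ − α₂L₂ = 2.95×10⁻⁵×1.1698 − 91.8×10⁻⁸×1.1761 = 3.34294402×10⁻⁵ m/K
ΔT = 6.30×10⁻³ / 3.34294402×10⁻⁵ = 188.457 K
T = 26.4 + 188.457 = 214.857 °C

T = 214.9 °C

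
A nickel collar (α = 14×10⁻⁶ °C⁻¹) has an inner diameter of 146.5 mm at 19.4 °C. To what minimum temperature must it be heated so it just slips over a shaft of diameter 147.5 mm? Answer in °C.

T = 507 °C

Required Δd = 147.5 − 146.5 = 1.0 mm
Δd = αd₀ΔT ⇒ ΔT = Δd/(αd₀) = 1.0 / (14×10⁻⁶ × 146.5) = 487.57 K
T_min = 19.4 + 487.57 = 506.97 °C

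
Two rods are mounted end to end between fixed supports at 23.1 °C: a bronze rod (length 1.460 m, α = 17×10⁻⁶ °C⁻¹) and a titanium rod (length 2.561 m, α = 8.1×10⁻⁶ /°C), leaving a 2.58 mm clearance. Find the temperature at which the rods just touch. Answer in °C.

T = 79.7 °C

α₁L₁ = 2.482×10⁻⁵ m/K, α₂L₂ = 2.07441×10⁻⁵ m/K → total 4.55641×10⁻⁵ m/K
ΔT = g/(α₁L₁+α₂L₂) = 2.58×10⁻³ / 4.55641×10⁻⁵ = 56.624 K
T = 23.1 + 56.624 = 79.724 °C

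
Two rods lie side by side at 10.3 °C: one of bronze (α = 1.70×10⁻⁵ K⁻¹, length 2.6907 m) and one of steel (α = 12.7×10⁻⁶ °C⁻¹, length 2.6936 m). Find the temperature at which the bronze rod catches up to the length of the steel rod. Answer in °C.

L₁(1 + α₁ΔT) = L₂(1 + α₂ΔT) ⇒ ΔT = (L₂ − L₁)/(α₁L₁ − α₂L₂)
L₂ − L₁ = 2.6936 − 2.6907 = 2.90×10⁻³ m
α₁L₁ − α₂L₂ = 1.70×10⁻⁵×2.6907 − 12.7×10⁻⁶×2.6936 = 1.153318×10⁻⁵ m/K
ΔT = 2.90×10⁻³ / 1.153318×10⁻⁵ = 251.448 K
T = 10.3 + 251.448 = 261.748 °C

T = 261.7 °C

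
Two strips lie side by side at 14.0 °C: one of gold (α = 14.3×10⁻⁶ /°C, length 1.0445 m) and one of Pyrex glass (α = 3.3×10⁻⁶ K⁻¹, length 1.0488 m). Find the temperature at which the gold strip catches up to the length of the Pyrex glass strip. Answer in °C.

L₁(1 + α₁ΔT) = L₂(1 + α₂ΔT) ⇒ ΔT = (L₂ − L₁)/(α₁L₁ − α₂L₂)
L₂ − L₁ = 1.0488 − 1.0445 = 4.30×10⁻³ m
α₁L₁ − α₂L₂ = 14.3×10⁻⁶×1.0445 − 3.3×10⁻⁶×1.0488 = 1.147531×10⁻⁵ m/K
ΔT = 4.30×10⁻³ / 1.147531×10⁻⁵ = 374.718 K
T = 14.0 + 374.718 = 388.718 °C

T = 388.7 °C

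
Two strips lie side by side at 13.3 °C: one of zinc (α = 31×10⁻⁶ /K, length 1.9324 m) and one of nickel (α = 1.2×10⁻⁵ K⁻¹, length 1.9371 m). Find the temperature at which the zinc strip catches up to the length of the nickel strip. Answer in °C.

Equal length when α₁L₁ΔT − α₂L₂ΔT = L₂ − L₁ = 4.70×10⁻³ m
α₁L₁ = 5.99044×10⁻⁵, α₂L₂ = 2.32452×10⁻⁵ → Δ(αL) = 3.66592×10⁻⁵ m/K
ΔT = 4.70×10⁻³ / 3.66592×10⁻⁵ = 128.208 K, so T = 13.3 + 128.208 = 141.508 °C

T = 141.5 °C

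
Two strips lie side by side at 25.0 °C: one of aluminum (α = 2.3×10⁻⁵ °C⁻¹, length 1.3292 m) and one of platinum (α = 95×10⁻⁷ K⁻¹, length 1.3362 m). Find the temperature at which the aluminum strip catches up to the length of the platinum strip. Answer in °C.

T = 416.5 °C

L₁(1 + α₁ΔT) = L₂(1 + α₂ΔT) ⇒ ΔT = (L₂ − L₁)/(α₁L₁ − α₂L₂)
L₂ − L₁ = 1.3362 − 1.3292 = 7.00×10⁻³ m
α₁L₁ − α₂L₂ = 2.3×10⁻⁵×1.3292 − 95×10⁻⁷×1.3362 = 1.78777×10⁻⁵ m/K
ΔT = 7.00×10⁻³ / 1.78777×10⁻⁵ = 391.549 K
T = 25.0 + 391.549 = 416.549 °C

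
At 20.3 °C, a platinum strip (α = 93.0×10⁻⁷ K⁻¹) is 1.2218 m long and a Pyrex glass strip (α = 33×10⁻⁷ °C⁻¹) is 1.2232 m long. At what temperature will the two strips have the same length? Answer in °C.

T = 211.4 °C

L₁(1 + α₁ΔT) = L₂(1 + α₂ΔT) ⇒ ΔT = (L₂ − L₁)/(α₁L₁ − α₂L₂)
L₂ − L₁ = 1.2232 − 1.2218 = 1.40×10⁻³ m
α₁L₁ − α₂L₂ = 93.0×10⁻⁷×1.2218 − 33×10⁻⁷×1.2232 = 7.32618×10⁻⁶ m/K
ΔT = 1.40×10⁻³ / 7.32618×10⁻⁶ = 191.095 K
T = 20.3 + 191.095 = 211.395 °C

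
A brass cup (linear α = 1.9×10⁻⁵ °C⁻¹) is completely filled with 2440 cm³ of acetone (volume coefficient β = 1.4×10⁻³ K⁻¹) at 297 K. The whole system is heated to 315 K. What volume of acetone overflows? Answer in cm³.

The cup also expands: β_container ≈ 3α = 5.7×10⁻⁵ /K
Net overflow = V₀(β_liq − 3α_cont)ΔT
β − 3α = 1.40×10⁻³ − 5.7×10⁻⁵ = 1.343×10⁻³ /K; ΔT = 18 K
ΔV = 2440 × 1.343×10⁻³ × 18 = 59.0 cm³

59.0 cm³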